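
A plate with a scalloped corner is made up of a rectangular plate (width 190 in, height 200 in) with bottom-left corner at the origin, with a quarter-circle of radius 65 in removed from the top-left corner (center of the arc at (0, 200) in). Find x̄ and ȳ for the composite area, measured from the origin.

x̄ = 101.45 in, ȳ = 93.07 in

plate: A = 190 × 200 = 38000.00, centroid at (95.00, 100.00).
removed quarter-circle: A = −¼π·65² = -3318.31, centroid at (27.59, 172.41).
ΣA = 34681.69 in²
ΣAx̄ = (38000.00)(95.00) + (-3318.31)(27.59) = 3518458.33 in³
ΣAȳ = (38000.00)(100.00) + (-3318.31)(172.41) = 3227880.22 in³
x̄ = 3518458.33 / 34681.69 = 101.45 in
ȳ = 3227880.22 / 34681.69 = 93.07 in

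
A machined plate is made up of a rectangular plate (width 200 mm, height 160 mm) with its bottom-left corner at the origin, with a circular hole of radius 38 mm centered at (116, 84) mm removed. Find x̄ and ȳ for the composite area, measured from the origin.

x̄ = 97.36 mm, ȳ = 79.34 mm

plate: A = 200 × 160 = 32000.00, centroid at (100.00, 80.00).
hole: A = −π·38² = -4536.46, centroid at (116.00, 84.00).
ΣA = 27463.54 mm²
ΣAx̄ = (32000.00)(100.00) + (-4536.46)(116.00) = 2673770.66 mm³
ΣAȳ = (32000.00)(80.00) + (-4536.46)(84.00) = 2178937.38 mm³
x̄ = 2673770.66 / 27463.54 = 97.36 mm
ȳ = 2178937.38 / 27463.54 = 79.34 mm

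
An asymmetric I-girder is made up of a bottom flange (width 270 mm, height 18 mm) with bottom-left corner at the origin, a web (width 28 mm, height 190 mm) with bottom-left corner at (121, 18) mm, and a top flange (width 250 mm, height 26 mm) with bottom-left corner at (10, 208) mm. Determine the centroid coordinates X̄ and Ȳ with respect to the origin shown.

X̄ = 135.00 mm, Ȳ = 124.78 mm

bottom flange: A = 270 × 18 = 4860.00, centroid at (135.00, 9.00).
web: A = 28 × 190 = 5320.00, centroid at (135.00, 113.00).
top flange: A = 250 × 26 = 6500.00, centroid at (135.00, 221.00).
ΣA = 16680.00 mm²
ΣAX̄ = (4860.00)(135.00) + (5320.00)(135.00) + (6500.00)(135.00) = 2251800.00 mm³
ΣAȲ = (4860.00)(9.00) + (5320.00)(113.00) + (6500.00)(221.00) = 2081400.00 mm³
X̄ = 2251800.00 / 16680.00 = 135.00 mm
Ȳ = 2081400.00 / 16680.00 = 124.78 mm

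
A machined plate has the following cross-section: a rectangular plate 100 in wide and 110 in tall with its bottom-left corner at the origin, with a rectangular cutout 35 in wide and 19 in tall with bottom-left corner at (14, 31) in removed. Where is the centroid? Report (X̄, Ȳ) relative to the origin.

X̄ = 51.19 in, Ȳ = 55.93 in

Part | A | x̄ᵢ | ȳᵢ | A·x̄ᵢ | A·ȳᵢ
plate | 11000.00 | 50.00 | 55.00 | 550000.00 | 605000.00
hole | -665.00 | 31.50 | 40.50 | -20947.50 | -26932.50
Σ | 10335.00 |  |  | 529052.50 | 578067.50
X̄ = 529052.50 / 10335.00 = 51.19 in
Ȳ = 578067.50 / 10335.00 = 55.93 in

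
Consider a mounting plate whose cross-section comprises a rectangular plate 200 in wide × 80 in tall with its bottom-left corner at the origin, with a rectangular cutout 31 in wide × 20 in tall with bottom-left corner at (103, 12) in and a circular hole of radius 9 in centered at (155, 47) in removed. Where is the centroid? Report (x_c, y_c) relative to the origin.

x_c = 98.32 in, y_c = 40.62 in

plate: A = 200 × 80 = 16000.00, centroid at (100.00, 40.00).
hole 1: A = −(31 × 20) = -620.00, centroid at (118.50, 22.00).
hole 2: A = −π·9² = -254.47, centroid at (155.00, 47.00).
ΣA = 15125.53 in², ΣAx_c = 1487087.30 in³, ΣAy_c = 614399.96 in³.
x_c = 1487087.30/15125.53 = 98.32 in; y_c = 614399.96/15125.53 = 40.62 in.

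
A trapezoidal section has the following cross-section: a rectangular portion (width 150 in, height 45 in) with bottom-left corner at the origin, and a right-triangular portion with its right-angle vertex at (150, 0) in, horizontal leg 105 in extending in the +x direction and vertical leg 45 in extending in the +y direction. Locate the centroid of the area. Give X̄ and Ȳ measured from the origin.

X̄ = 103.52 in, Ȳ = 20.56 in

Part | A | x̄ᵢ | ȳᵢ | A·x̄ᵢ | A·ȳᵢ
rectangular portion | 6750.00 | 75.00 | 22.50 | 506250.00 | 151875.00
triangular portion | 2362.50 | 185.00 | 15.00 | 437062.50 | 35437.50
Σ | 9112.50 |  |  | 943312.50 | 187312.50
X̄ = 943312.50 / 9112.50 = 103.52 in
Ȳ = 187312.50 / 9112.50 = 20.56 in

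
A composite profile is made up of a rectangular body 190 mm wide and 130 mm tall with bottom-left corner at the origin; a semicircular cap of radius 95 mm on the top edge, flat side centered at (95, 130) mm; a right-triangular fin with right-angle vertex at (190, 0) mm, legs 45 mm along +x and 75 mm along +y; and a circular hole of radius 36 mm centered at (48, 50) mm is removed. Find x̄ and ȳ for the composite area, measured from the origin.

rectangular body: A = 190 × 130 = 24700.00, centroid at (95.00, 65.00).
semicircular top: A = ½π·95² = 14176.44, centroid at (95.00, 170.32).
triangular fin: A = ½·45·75 = 1687.50, centroid at (205.00, 25.00).
hole: A = −π·36² = -4071.50, centroid at (48.00, 50.00).
ΣA = 36492.43 mm², ΣAx̄ = 3843766.80 mm³, ΣAȳ = 3858632.42 mm³.
x̄ = 3843766.80/36492.43 = 105.33 mm; ȳ = 3858632.42/36492.43 = 105.74 mm.

x̄ = 105.33 mm, ȳ = 105.74 mm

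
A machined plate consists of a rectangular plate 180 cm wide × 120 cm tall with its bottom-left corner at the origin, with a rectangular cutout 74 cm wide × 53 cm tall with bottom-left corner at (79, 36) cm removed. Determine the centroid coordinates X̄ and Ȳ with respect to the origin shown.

plate: A = 180 × 120 = 21600.00, centroid at (90.00, 60.00).
hole: A = −(74 × 53) = -3922.00, centroid at (116.00, 62.50).
ΣA = 17678.00 cm²
ΣAX̄ = (21600.00)(90.00) + (-3922.00)(116.00) = 1489048.00 cm³
ΣAȲ = (21600.00)(60.00) + (-3922.00)(62.50) = 1050875.00 cm³
X̄ = 1489048.00 / 17678.00 = 84.23 cm
Ȳ = 1050875.00 / 17678.00 = 59.45 cm

X̄ = 84.23 cm, Ȳ = 59.45 cm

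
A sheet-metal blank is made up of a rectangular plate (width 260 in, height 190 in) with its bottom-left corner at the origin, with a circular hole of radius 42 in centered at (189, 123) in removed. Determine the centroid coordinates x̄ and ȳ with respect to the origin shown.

Part | A | x̄ᵢ | ȳᵢ | A·x̄ᵢ | A·ȳᵢ
plate | 49400.00 | 130.00 | 95.00 | 6422000.00 | 4693000.00
hole | -5541.77 | 189.00 | 123.00 | -1047394.42 | -681637.64
Σ | 43858.23 |  |  | 5374605.58 | 4011362.36
x̄ = 5374605.58 / 43858.23 = 122.54 in
ȳ = 4011362.36 / 43858.23 = 91.46 in

x̄ = 122.54 in, ȳ = 91.46 in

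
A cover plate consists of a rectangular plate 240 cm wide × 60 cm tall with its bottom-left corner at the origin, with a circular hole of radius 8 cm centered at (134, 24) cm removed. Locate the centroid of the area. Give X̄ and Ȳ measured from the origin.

plate: A = 240 × 60 = 14400.00, centroid at (120.00, 30.00).
hole: A = −π·8² = -201.06, centroid at (134.00, 24.00).
ΣA = 14198.94 cm²
ΣAX̄ = (14400.00)(120.00) + (-201.06)(134.00) = 1701057.70 cm³
ΣAȲ = (14400.00)(30.00) + (-201.06)(24.00) = 427174.51 cm³
X̄ = 1701057.70 / 14198.94 = 119.80 cm
Ȳ = 427174.51 / 14198.94 = 30.08 cm

X̄ = 119.80 cm, Ȳ = 30.08 cm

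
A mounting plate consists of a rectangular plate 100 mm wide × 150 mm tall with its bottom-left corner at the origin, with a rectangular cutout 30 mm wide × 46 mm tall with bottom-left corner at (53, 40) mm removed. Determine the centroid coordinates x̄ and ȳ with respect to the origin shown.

x̄ = 48.18 mm, ȳ = 76.22 mm

Part | A | x̄ᵢ | ȳᵢ | A·x̄ᵢ | A·ȳᵢ
plate | 15000.00 | 50.00 | 75.00 | 750000.00 | 1125000.00
hole | -1380.00 | 68.00 | 63.00 | -93840.00 | -86940.00
Σ | 13620.00 |  |  | 656160.00 | 1038060.00
x̄ = 656160.00 / 13620.00 = 48.18 mm
ȳ = 1038060.00 / 13620.00 = 76.22 mm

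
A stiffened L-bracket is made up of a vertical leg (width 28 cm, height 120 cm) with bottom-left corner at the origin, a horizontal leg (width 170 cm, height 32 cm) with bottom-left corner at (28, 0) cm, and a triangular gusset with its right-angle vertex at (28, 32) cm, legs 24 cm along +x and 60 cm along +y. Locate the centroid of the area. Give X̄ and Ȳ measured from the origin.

vertical leg: A = 28 × 120 = 3360.00, centroid at (14.00, 60.00).
horizontal leg: A = 170 × 32 = 5440.00, centroid at (113.00, 16.00).
gusset: A = ½·24·60 = 720.00, centroid at (36.00, 52.00).
ΣA = 9520.00 cm², ΣAX̄ = 687680.00 cm³, ΣAȲ = 326080.00 cm³.
X̄ = 687680.00/9520.00 = 72.24 cm; Ȳ = 326080.00/9520.00 = 34.25 cm.

X̄ = 72.24 cm, Ȳ = 34.25 cm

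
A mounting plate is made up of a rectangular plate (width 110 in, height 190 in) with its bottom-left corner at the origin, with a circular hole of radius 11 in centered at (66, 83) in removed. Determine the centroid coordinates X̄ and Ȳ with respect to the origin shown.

plate: A = 110 × 190 = 20900.00, centroid at (55.00, 95.00).
hole: A = −π·11² = -380.13, centroid at (66.00, 83.00).
ΣA = 20519.87 in²
ΣAX̄ = (20900.00)(55.00) + (-380.13)(66.00) = 1124411.24 in³
ΣAȲ = (20900.00)(95.00) + (-380.13)(83.00) = 1953948.98 in³
X̄ = 1124411.24 / 20519.87 = 54.80 in
Ȳ = 1953948.98 / 20519.87 = 95.22 in

X̄ = 54.80 in, Ȳ = 95.22 in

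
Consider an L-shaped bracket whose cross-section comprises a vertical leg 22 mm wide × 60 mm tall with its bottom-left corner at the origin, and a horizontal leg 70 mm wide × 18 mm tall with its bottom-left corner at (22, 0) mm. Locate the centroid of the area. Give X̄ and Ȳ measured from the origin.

X̄ = 33.47 mm, Ȳ = 19.74 mm

vertical leg: A = 22 × 60 = 1320.00, centroid at (11.00, 30.00).
horizontal leg: A = 70 × 18 = 1260.00, centroid at (57.00, 9.00).
ΣA = 2580.00 mm²
ΣAX̄ = (1320.00)(11.00) + (1260.00)(57.00) = 86340.00 mm³
ΣAȲ = (1320.00)(30.00) + (1260.00)(9.00) = 50940.00 mm³
X̄ = 86340.00 / 2580.00 = 33.47 mm
Ȳ = 50940.00 / 2580.00 = 19.74 mm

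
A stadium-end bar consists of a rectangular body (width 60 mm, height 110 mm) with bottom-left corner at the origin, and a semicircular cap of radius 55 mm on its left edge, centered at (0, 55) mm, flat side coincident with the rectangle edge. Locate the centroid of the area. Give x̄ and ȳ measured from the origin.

rectangular body: A = 60 × 110 = 6600.00, centroid at (30.00, 55.00).
semicircular end: A = ½π·55² = 4751.66, centroid at (-23.34, 55.00).
ΣA = 11351.66 mm²
ΣAx̄ = (6600.00)(30.00) + (4751.66)(-23.34) = 87083.33 mm³
ΣAȳ = (6600.00)(55.00) + (4751.66)(55.00) = 624341.24 mm³
x̄ = 87083.33 / 11351.66 = 7.67 mm
ȳ = 624341.24 / 11351.66 = 55.00 mm

x̄ = 7.67 mm, ȳ = 55.00 mm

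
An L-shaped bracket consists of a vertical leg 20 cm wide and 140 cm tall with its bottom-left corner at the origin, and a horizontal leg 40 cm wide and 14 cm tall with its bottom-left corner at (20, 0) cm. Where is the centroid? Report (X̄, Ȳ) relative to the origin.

vertical leg: A = 20 × 140 = 2800.00, centroid at (10.00, 70.00).
horizontal leg: A = 40 × 14 = 560.00, centroid at (40.00, 7.00).
ΣA = 3360.00 cm²
ΣAX̄ = (2800.00)(10.00) + (560.00)(40.00) = 50400.00 cm³
ΣAȲ = (2800.00)(70.00) + (560.00)(7.00) = 199920.00 cm³
X̄ = 50400.00 / 3360.00 = 15.00 cm
Ȳ = 199920.00 / 3360.00 = 59.50 cm

X̄ = 15.00 cm, Ȳ = 59.50 cm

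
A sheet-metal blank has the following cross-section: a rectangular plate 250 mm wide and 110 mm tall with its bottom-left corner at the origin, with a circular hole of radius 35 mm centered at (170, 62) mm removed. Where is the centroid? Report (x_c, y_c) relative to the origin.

x_c = 117.68 mm, y_c = 53.86 mm

plate: A = 250 × 110 = 27500.00, centroid at (125.00, 55.00).
hole: A = −π·35² = -3848.45, centroid at (170.00, 62.00).
ΣA = 23651.55 mm²
ΣAx_c = (27500.00)(125.00) + (-3848.45)(170.00) = 2783263.33 mm³
ΣAy_c = (27500.00)(55.00) + (-3848.45)(62.00) = 1273896.04 mm³
x_c = 2783263.33 / 23651.55 = 117.68 mm
y_c = 1273896.04 / 23651.55 = 53.86 mm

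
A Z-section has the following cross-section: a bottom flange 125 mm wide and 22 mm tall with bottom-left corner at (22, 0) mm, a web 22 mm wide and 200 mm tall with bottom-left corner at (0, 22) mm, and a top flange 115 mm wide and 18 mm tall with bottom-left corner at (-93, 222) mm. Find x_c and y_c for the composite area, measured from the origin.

bottom flange: A = 125 × 22 = 2750.00, centroid at (84.50, 11.00).
web: A = 22 × 200 = 4400.00, centroid at (11.00, 122.00).
top flange: A = 115 × 18 = 2070.00, centroid at (-35.50, 231.00).
ΣA = 9220.00 mm², ΣAx_c = 207290.00 mm³, ΣAy_c = 1045220.00 mm³.
x_c = 207290.00/9220.00 = 22.48 mm; y_c = 1045220.00/9220.00 = 113.36 mm.

x_c = 22.48 mm, y_c = 113.36 mm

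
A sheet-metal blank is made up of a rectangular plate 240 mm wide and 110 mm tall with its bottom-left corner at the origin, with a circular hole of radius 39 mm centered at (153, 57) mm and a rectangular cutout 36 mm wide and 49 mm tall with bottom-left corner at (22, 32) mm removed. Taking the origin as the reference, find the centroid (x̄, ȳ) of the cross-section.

plate: A = 240 × 110 = 26400.00, centroid at (120.00, 55.00).
hole 1: A = −π·39² = -4778.36, centroid at (153.00, 57.00).
hole 2: A = −(36 × 49) = -1764.00, centroid at (40.00, 56.50).
ΣA = 19857.64 mm², ΣAx̄ = 2366350.55 mm³, ΣAȳ = 1079967.34 mm³.
x̄ = 2366350.55/19857.64 = 119.17 mm; ȳ = 1079967.34/19857.64 = 54.39 mm.

x̄ = 119.17 mm, ȳ = 54.39 mm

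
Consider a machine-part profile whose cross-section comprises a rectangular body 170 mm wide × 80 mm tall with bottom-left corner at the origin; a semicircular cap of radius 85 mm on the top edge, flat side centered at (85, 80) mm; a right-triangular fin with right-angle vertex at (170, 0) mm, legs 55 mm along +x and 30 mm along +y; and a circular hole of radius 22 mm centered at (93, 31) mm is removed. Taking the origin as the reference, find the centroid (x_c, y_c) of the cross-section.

x_c = 88.01 mm, y_c = 75.14 mm

rectangular body: A = 170 × 80 = 13600.00, centroid at (85.00, 40.00).
semicircular top: A = ½π·85² = 11349.00, centroid at (85.00, 116.08).
triangular fin: A = ½·55·30 = 825.00, centroid at (188.33, 10.00).
hole: A = −π·22² = -1520.53, centroid at (93.00, 31.00).
ΣA = 24253.47 mm²
ΣAx_c = (13600.00)(85.00) + (11349.00)(85.00) + (825.00)(188.33) + (-1520.53)(93.00) = 2134630.93 mm³
ΣAy_c = (13600.00)(40.00) + (11349.00)(116.08) + (825.00)(10.00) + (-1520.53)(31.00) = 1822450.49 mm³
x_c = 2134630.93 / 24253.47 = 88.01 mm
y_c = 1822450.49 / 24253.47 = 75.14 mm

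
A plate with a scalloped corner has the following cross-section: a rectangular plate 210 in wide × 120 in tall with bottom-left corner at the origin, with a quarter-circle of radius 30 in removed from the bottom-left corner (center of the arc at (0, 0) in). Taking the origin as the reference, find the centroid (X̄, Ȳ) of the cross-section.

X̄ = 107.66 in, Ȳ = 61.36 in

plate: A = 210 × 120 = 25200.00, centroid at (105.00, 60.00).
removed quarter-circle: A = −¼π·30² = -706.86, centroid at (12.73, 12.73).
ΣA = 24493.14 in², ΣAX̄ = 2637000.00 in³, ΣAȲ = 1503000.00 in³.
X̄ = 2637000.00/24493.14 = 107.66 in; Ȳ = 1503000.00/24493.14 = 61.36 in.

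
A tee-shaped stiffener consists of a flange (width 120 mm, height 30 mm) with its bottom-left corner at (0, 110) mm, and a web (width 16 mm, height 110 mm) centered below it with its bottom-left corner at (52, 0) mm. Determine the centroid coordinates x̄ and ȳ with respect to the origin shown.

x̄ = 60.00 mm, ȳ = 102.01 mm

web: A = 16 × 110 = 1760.00, centroid at (60.00, 55.00).
flange: A = 120 × 30 = 3600.00, centroid at (60.00, 125.00).
ΣA = 5360.00 mm², ΣAx̄ = 321600.00 mm³, ΣAȳ = 546800.00 mm³.
x̄ = 321600.00/5360.00 = 60.00 mm; ȳ = 546800.00/5360.00 = 102.01 mm.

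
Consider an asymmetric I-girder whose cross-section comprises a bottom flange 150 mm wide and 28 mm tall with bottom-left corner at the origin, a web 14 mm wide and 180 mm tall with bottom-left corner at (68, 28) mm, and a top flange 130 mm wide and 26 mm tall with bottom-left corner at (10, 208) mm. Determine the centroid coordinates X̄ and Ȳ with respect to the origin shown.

X̄ = 75.00 mm, Ȳ = 109.22 mm

Part | A | x̄ᵢ | ȳᵢ | A·x̄ᵢ | A·ȳᵢ
bottom flange | 4200.00 | 75.00 | 14.00 | 315000.00 | 58800.00
web | 2520.00 | 75.00 | 118.00 | 189000.00 | 297360.00
top flange | 3380.00 | 75.00 | 221.00 | 253500.00 | 746980.00
Σ | 10100.00 |  |  | 757500.00 | 1103140.00
X̄ = 757500.00 / 10100.00 = 75.00 mm
Ȳ = 1103140.00 / 10100.00 = 109.22 mm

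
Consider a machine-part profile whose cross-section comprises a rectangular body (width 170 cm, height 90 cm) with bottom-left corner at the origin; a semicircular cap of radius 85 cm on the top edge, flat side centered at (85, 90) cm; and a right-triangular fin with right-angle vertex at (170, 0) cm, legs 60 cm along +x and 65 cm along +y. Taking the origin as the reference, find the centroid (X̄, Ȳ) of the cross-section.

Part | A | x̄ᵢ | ȳᵢ | A·x̄ᵢ | A·ȳᵢ
rectangular body | 15300.00 | 85.00 | 45.00 | 1300500.00 | 688500.00
semicircular top | 11349.00 | 85.00 | 126.08 | 964665.29 | 1430826.98
triangular fin | 1950.00 | 190.00 | 21.67 | 370500.00 | 42250.00
Σ | 28599.00 |  |  | 2635665.29 | 2161576.98
X̄ = 2635665.29 / 28599.00 = 92.16 cm
Ȳ = 2161576.98 / 28599.00 = 75.58 cm

X̄ = 92.16 cm, Ȳ = 75.58 cm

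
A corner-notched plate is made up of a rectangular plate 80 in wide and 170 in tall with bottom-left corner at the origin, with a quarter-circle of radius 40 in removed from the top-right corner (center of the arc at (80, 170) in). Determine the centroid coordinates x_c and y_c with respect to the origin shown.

plate: A = 80 × 170 = 13600.00, centroid at (40.00, 85.00).
removed quarter-circle: A = −¼π·40² = -1256.64, centroid at (63.02, 153.02).
ΣA = 12343.36 in²
ΣAx_c = (13600.00)(40.00) + (-1256.64)(63.02) = 464802.37 in³
ΣAy_c = (13600.00)(85.00) + (-1256.64)(153.02) = 963705.03 in³
x_c = 464802.37 / 12343.36 = 37.66 in
y_c = 963705.03 / 12343.36 = 78.07 in

x_c = 37.66 in, y_c = 78.07 in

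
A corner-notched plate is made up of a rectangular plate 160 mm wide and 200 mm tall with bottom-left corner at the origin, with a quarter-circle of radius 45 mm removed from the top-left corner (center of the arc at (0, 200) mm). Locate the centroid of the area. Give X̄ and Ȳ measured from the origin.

Part | A | x̄ᵢ | ȳᵢ | A·x̄ᵢ | A·ȳᵢ
plate | 32000.00 | 80.00 | 100.00 | 2560000.00 | 3200000.00
removed quarter-circle | -1590.43 | 19.10 | 180.90 | -30375.00 | -287711.26
Σ | 30409.57 |  |  | 2529625.00 | 2912288.74
X̄ = 2529625.00 / 30409.57 = 83.19 mm
Ȳ = 2912288.74 / 30409.57 = 95.77 mm

X̄ = 83.19 mm, Ȳ = 95.77 mm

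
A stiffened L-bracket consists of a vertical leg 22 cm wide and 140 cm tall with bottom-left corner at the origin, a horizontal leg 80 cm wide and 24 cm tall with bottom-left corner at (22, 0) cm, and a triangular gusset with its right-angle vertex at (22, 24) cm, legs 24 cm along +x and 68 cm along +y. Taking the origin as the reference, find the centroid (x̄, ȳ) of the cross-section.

Part | A | x̄ᵢ | ȳᵢ | A·x̄ᵢ | A·ȳᵢ
vertical leg | 3080.00 | 11.00 | 70.00 | 33880.00 | 215600.00
horizontal leg | 1920.00 | 62.00 | 12.00 | 119040.00 | 23040.00
gusset | 816.00 | 30.00 | 46.67 | 24480.00 | 38080.00
Σ | 5816.00 |  |  | 177400.00 | 276720.00
x̄ = 177400.00 / 5816.00 = 30.50 cm
ȳ = 276720.00 / 5816.00 = 47.58 cm

x̄ = 30.50 cm, ȳ = 47.58 cm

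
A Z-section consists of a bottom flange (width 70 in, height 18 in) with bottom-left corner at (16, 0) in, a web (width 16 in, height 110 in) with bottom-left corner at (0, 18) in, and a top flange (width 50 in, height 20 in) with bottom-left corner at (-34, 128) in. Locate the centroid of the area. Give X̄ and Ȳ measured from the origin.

Part | A | x̄ᵢ | ȳᵢ | A·x̄ᵢ | A·ȳᵢ
bottom flange | 1260.00 | 51.00 | 9.00 | 64260.00 | 11340.00
web | 1760.00 | 8.00 | 73.00 | 14080.00 | 128480.00
top flange | 1000.00 | -9.00 | 138.00 | -9000.00 | 138000.00
Σ | 4020.00 |  |  | 69340.00 | 277820.00
X̄ = 69340.00 / 4020.00 = 17.25 in
Ȳ = 277820.00 / 4020.00 = 69.11 in

X̄ = 17.25 in, Ȳ = 69.11 in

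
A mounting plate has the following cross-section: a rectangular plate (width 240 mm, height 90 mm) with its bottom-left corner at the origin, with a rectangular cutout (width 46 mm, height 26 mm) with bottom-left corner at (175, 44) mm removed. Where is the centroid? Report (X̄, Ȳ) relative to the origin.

X̄ = 115.43 mm, Ȳ = 44.30 mm

plate: A = 240 × 90 = 21600.00, centroid at (120.00, 45.00).
hole: A = −(46 × 26) = -1196.00, centroid at (198.00, 57.00).
ΣA = 20404.00 mm², ΣAX̄ = 2355192.00 mm³, ΣAȲ = 903828.00 mm³.
X̄ = 2355192.00/20404.00 = 115.43 mm; Ȳ = 903828.00/20404.00 = 44.30 mm.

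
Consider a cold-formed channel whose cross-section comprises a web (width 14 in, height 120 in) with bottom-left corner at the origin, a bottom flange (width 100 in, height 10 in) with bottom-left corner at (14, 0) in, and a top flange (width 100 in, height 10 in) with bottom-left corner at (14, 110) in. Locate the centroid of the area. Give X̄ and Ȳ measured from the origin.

X̄ = 37.98 in, Ȳ = 60.00 in

Part | A | x̄ᵢ | ȳᵢ | A·x̄ᵢ | A·ȳᵢ
web | 1680.00 | 7.00 | 60.00 | 11760.00 | 100800.00
bottom flange | 1000.00 | 64.00 | 5.00 | 64000.00 | 5000.00
top flange | 1000.00 | 64.00 | 115.00 | 64000.00 | 115000.00
Σ | 3680.00 |  |  | 139760.00 | 220800.00
X̄ = 139760.00 / 3680.00 = 37.98 in
Ȳ = 220800.00 / 3680.00 = 60.00 in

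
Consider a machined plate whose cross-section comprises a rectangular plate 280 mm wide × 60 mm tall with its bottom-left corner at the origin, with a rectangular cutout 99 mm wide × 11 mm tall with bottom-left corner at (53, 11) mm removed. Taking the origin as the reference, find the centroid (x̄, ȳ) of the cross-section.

x̄ = 142.60 mm, ȳ = 30.94 mm

plate: A = 280 × 60 = 16800.00, centroid at (140.00, 30.00).
hole: A = −(99 × 11) = -1089.00, centroid at (102.50, 16.50).
ΣA = 15711.00 mm²
ΣAx̄ = (16800.00)(140.00) + (-1089.00)(102.50) = 2240377.50 mm³
ΣAȳ = (16800.00)(30.00) + (-1089.00)(16.50) = 486031.50 mm³
x̄ = 2240377.50 / 15711.00 = 142.60 mm
ȳ = 486031.50 / 15711.00 = 30.94 mm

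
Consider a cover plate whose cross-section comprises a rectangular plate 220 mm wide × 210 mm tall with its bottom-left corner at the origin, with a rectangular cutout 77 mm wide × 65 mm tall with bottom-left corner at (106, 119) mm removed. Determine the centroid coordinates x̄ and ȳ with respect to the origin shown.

plate: A = 220 × 210 = 46200.00, centroid at (110.00, 105.00).
hole: A = −(77 × 65) = -5005.00, centroid at (144.50, 151.50).
ΣA = 41195.00 mm²
ΣAx̄ = (46200.00)(110.00) + (-5005.00)(144.50) = 4358777.50 mm³
ΣAȳ = (46200.00)(105.00) + (-5005.00)(151.50) = 4092742.50 mm³
x̄ = 4358777.50 / 41195.00 = 105.81 mm
ȳ = 4092742.50 / 41195.00 = 99.35 mm

x̄ = 105.81 mm, ȳ = 99.35 mm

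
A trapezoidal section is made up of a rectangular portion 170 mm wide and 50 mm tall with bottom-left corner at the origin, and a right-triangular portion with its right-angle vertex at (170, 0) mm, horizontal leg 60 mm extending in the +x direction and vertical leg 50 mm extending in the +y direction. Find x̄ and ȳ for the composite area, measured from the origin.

Part | A | x̄ᵢ | ȳᵢ | A·x̄ᵢ | A·ȳᵢ
rectangular portion | 8500.00 | 85.00 | 25.00 | 722500.00 | 212500.00
triangular portion | 1500.00 | 190.00 | 16.67 | 285000.00 | 25000.00
Σ | 10000.00 |  |  | 1007500.00 | 237500.00
x̄ = 1007500.00 / 10000.00 = 100.75 mm
ȳ = 237500.00 / 10000.00 = 23.75 mm

x̄ = 100.75 mm, ȳ = 23.75 mm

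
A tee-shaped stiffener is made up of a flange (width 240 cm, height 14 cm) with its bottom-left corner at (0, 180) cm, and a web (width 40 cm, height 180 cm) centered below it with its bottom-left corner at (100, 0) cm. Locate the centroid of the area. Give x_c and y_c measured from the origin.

web: A = 40 × 180 = 7200.00, centroid at (120.00, 90.00).
flange: A = 240 × 14 = 3360.00, centroid at (120.00, 187.00).
ΣA = 10560.00 cm², ΣAx_c = 1267200.00 cm³, ΣAy_c = 1276320.00 cm³.
x_c = 1267200.00/10560.00 = 120.00 cm; y_c = 1276320.00/10560.00 = 120.86 cm.

x_c = 120.00 cm, y_c = 120.86 cm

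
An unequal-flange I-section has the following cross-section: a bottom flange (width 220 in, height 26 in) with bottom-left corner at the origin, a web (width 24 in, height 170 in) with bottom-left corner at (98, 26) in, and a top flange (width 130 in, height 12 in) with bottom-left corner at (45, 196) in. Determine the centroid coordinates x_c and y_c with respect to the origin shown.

x_c = 110.00 in, y_c = 74.15 in

bottom flange: A = 220 × 26 = 5720.00, centroid at (110.00, 13.00).
web: A = 24 × 170 = 4080.00, centroid at (110.00, 111.00).
top flange: A = 130 × 12 = 1560.00, centroid at (110.00, 202.00).
ΣA = 11360.00 in², ΣAx_c = 1249600.00 in³, ΣAy_c = 842360.00 in³.
x_c = 1249600.00/11360.00 = 110.00 in; y_c = 842360.00/11360.00 = 74.15 in.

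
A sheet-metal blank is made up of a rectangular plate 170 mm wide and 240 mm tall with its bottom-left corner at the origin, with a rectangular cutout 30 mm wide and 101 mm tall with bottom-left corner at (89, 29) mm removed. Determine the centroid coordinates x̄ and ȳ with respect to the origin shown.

x̄ = 83.48 mm, ȳ = 123.25 mm

plate: A = 170 × 240 = 40800.00, centroid at (85.00, 120.00).
hole: A = −(30 × 101) = -3030.00, centroid at (104.00, 79.50).
ΣA = 37770.00 mm²
ΣAx̄ = (40800.00)(85.00) + (-3030.00)(104.00) = 3152880.00 mm³
ΣAȳ = (40800.00)(120.00) + (-3030.00)(79.50) = 4655115.00 mm³
x̄ = 3152880.00 / 37770.00 = 83.48 mm
ȳ = 4655115.00 / 37770.00 = 123.25 mm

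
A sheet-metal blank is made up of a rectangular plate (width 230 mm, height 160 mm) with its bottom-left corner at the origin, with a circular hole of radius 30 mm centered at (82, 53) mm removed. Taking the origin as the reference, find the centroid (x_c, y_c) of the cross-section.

Part | A | x̄ᵢ | ȳᵢ | A·x̄ᵢ | A·ȳᵢ
plate | 36800.00 | 115.00 | 80.00 | 4232000.00 | 2944000.00
hole | -2827.43 | 82.00 | 53.00 | -231849.54 | -149853.97
Σ | 33972.57 |  |  | 4000150.46 | 2794146.03
x_c = 4000150.46 / 33972.57 = 117.75 mm
y_c = 2794146.03 / 33972.57 = 82.25 mm

x_c = 117.75 mm, y_c = 82.25 mm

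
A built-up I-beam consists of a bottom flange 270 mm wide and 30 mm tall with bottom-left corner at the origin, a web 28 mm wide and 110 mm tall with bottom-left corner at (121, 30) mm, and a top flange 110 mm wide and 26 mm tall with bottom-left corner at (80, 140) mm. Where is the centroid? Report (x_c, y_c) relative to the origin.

x_c = 135.00 mm, y_c = 58.47 mm

Part | A | x̄ᵢ | ȳᵢ | A·x̄ᵢ | A·ȳᵢ
bottom flange | 8100.00 | 135.00 | 15.00 | 1093500.00 | 121500.00
web | 3080.00 | 135.00 | 85.00 | 415800.00 | 261800.00
top flange | 2860.00 | 135.00 | 153.00 | 386100.00 | 437580.00
Σ | 14040.00 |  |  | 1895400.00 | 820880.00
x_c = 1895400.00 / 14040.00 = 135.00 mm
y_c = 820880.00 / 14040.00 = 58.47 mm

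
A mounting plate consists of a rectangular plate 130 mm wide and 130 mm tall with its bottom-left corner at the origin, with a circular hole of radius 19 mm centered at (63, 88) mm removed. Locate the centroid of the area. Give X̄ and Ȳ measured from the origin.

plate: A = 130 × 130 = 16900.00, centroid at (65.00, 65.00).
hole: A = −π·19² = -1134.11, centroid at (63.00, 88.00).
ΣA = 15765.89 mm², ΣAX̄ = 1027050.76 mm³, ΣAȲ = 998697.88 mm³.
X̄ = 1027050.76/15765.89 = 65.14 mm; Ȳ = 998697.88/15765.89 = 63.35 mm.

X̄ = 65.14 mm, Ȳ = 63.35 mm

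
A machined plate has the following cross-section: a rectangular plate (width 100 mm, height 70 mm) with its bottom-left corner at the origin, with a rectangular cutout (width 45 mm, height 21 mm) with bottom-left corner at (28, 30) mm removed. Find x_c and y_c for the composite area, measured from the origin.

Part | A | x̄ᵢ | ȳᵢ | A·x̄ᵢ | A·ȳᵢ
plate | 7000.00 | 50.00 | 35.00 | 350000.00 | 245000.00
hole | -945.00 | 50.50 | 40.50 | -47722.50 | -38272.50
Σ | 6055.00 |  |  | 302277.50 | 206727.50
x_c = 302277.50 / 6055.00 = 49.92 mm
y_c = 206727.50 / 6055.00 = 34.14 mm

x_c = 49.92 mm, y_c = 34.14 mm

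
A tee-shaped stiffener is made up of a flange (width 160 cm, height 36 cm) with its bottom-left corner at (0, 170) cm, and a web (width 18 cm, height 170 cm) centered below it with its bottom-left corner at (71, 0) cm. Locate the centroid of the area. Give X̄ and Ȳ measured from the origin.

X̄ = 80.00 cm, Ȳ = 152.27 cm

web: A = 18 × 170 = 3060.00, centroid at (80.00, 85.00).
flange: A = 160 × 36 = 5760.00, centroid at (80.00, 188.00).
ΣA = 8820.00 cm²
ΣAX̄ = (3060.00)(80.00) + (5760.00)(80.00) = 705600.00 cm³
ΣAȲ = (3060.00)(85.00) + (5760.00)(188.00) = 1342980.00 cm³
X̄ = 705600.00 / 8820.00 = 80.00 cm
Ȳ = 1342980.00 / 8820.00 = 152.27 cm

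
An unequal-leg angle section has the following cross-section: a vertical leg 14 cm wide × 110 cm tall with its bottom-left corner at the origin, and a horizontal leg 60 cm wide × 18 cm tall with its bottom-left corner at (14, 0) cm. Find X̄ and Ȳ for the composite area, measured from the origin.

Part | A | x̄ᵢ | ȳᵢ | A·x̄ᵢ | A·ȳᵢ
vertical leg | 1540.00 | 7.00 | 55.00 | 10780.00 | 84700.00
horizontal leg | 1080.00 | 44.00 | 9.00 | 47520.00 | 9720.00
Σ | 2620.00 |  |  | 58300.00 | 94420.00
X̄ = 58300.00 / 2620.00 = 22.25 cm
Ȳ = 94420.00 / 2620.00 = 36.04 cm

X̄ = 22.25 cm, Ȳ = 36.04 cm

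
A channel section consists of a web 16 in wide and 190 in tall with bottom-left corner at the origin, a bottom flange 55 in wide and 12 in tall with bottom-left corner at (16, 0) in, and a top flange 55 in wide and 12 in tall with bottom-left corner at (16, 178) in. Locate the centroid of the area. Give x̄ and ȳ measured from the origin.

Part | A | x̄ᵢ | ȳᵢ | A·x̄ᵢ | A·ȳᵢ
web | 3040.00 | 8.00 | 95.00 | 24320.00 | 288800.00
bottom flange | 660.00 | 43.50 | 6.00 | 28710.00 | 3960.00
top flange | 660.00 | 43.50 | 184.00 | 28710.00 | 121440.00
Σ | 4360.00 |  |  | 81740.00 | 414200.00
x̄ = 81740.00 / 4360.00 = 18.75 in
ȳ = 414200.00 / 4360.00 = 95.00 in

x̄ = 18.75 in, ȳ = 95.00 in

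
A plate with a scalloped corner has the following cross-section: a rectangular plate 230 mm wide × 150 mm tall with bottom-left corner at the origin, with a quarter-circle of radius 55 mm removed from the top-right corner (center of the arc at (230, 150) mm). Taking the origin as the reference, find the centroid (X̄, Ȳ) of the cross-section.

Part | A | x̄ᵢ | ȳᵢ | A·x̄ᵢ | A·ȳᵢ
plate | 34500.00 | 115.00 | 75.00 | 3967500.00 | 2587500.00
removed quarter-circle | -2375.83 | 206.66 | 126.66 | -490982.44 | -300916.08
Σ | 32124.17 |  |  | 3476517.56 | 2286583.92
X̄ = 3476517.56 / 32124.17 = 108.22 mm
Ȳ = 2286583.92 / 32124.17 = 71.18 mm

X̄ = 108.22 mm, Ȳ = 71.18 mm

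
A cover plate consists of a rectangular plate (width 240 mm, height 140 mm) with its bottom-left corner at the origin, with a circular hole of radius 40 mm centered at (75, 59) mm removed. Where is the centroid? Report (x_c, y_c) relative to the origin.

plate: A = 240 × 140 = 33600.00, centroid at (120.00, 70.00).
hole: A = −π·40² = -5026.55, centroid at (75.00, 59.00).
ΣA = 28573.45 mm²
ΣAx_c = (33600.00)(120.00) + (-5026.55)(75.00) = 3655008.88 mm³
ΣAy_c = (33600.00)(70.00) + (-5026.55)(59.00) = 2055433.65 mm³
x_c = 3655008.88 / 28573.45 = 127.92 mm
y_c = 2055433.65 / 28573.45 = 71.94 mm

x_c = 127.92 mm, y_c = 71.94 mm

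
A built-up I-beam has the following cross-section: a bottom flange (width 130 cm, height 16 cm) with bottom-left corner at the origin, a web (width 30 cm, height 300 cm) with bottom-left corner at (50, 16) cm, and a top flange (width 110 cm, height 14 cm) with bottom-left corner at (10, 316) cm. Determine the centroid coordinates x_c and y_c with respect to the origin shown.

x_c = 65.00 cm, y_c = 159.12 cm

bottom flange: A = 130 × 16 = 2080.00, centroid at (65.00, 8.00).
web: A = 30 × 300 = 9000.00, centroid at (65.00, 166.00).
top flange: A = 110 × 14 = 1540.00, centroid at (65.00, 323.00).
ΣA = 12620.00 cm²
ΣAx_c = (2080.00)(65.00) + (9000.00)(65.00) + (1540.00)(65.00) = 820300.00 cm³
ΣAy_c = (2080.00)(8.00) + (9000.00)(166.00) + (1540.00)(323.00) = 2008060.00 cm³
x_c = 820300.00 / 12620.00 = 65.00 cm
y_c = 2008060.00 / 12620.00 = 159.12 cm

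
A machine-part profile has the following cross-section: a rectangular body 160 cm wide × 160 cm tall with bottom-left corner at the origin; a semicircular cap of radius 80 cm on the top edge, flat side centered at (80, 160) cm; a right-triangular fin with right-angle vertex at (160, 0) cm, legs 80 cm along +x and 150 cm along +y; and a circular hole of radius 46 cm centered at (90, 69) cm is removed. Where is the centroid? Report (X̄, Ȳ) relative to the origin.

rectangular body: A = 160 × 160 = 25600.00, centroid at (80.00, 80.00).
semicircular top: A = ½π·80² = 10053.10, centroid at (80.00, 193.95).
triangular fin: A = ½·80·150 = 6000.00, centroid at (186.67, 50.00).
hole: A = −π·46² = -6647.61, centroid at (90.00, 69.00).
ΣA = 35005.49 cm²
ΣAX̄ = (25600.00)(80.00) + (10053.10)(80.00) + (6000.00)(186.67) + (-6647.61)(90.00) = 3373962.81 cm³
ΣAȲ = (25600.00)(80.00) + (10053.10)(193.95) + (6000.00)(50.00) + (-6647.61)(69.00) = 3839143.68 cm³
X̄ = 3373962.81 / 35005.49 = 96.38 cm
Ȳ = 3839143.68 / 35005.49 = 109.67 cm

X̄ = 96.38 cm, Ȳ = 109.67 cm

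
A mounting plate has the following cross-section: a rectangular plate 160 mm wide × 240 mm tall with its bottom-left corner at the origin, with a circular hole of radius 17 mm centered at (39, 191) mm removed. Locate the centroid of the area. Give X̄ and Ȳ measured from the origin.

X̄ = 80.99 mm, Ȳ = 118.28 mm

Part | A | x̄ᵢ | ȳᵢ | A·x̄ᵢ | A·ȳᵢ
plate | 38400.00 | 80.00 | 120.00 | 3072000.00 | 4608000.00
hole | -907.92 | 39.00 | 191.00 | -35408.89 | -173412.77
Σ | 37492.08 |  |  | 3036591.11 | 4434587.23
X̄ = 3036591.11 / 37492.08 = 80.99 mm
Ȳ = 4434587.23 / 37492.08 = 118.28 mm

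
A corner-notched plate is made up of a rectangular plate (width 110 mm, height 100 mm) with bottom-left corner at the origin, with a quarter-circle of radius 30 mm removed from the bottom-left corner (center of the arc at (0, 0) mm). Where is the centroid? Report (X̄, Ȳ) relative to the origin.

plate: A = 110 × 100 = 11000.00, centroid at (55.00, 50.00).
removed quarter-circle: A = −¼π·30² = -706.86, centroid at (12.73, 12.73).
ΣA = 10293.14 mm², ΣAX̄ = 596000.00 mm³, ΣAȲ = 541000.00 mm³.
X̄ = 596000.00/10293.14 = 57.90 mm; Ȳ = 541000.00/10293.14 = 52.56 mm.

X̄ = 57.90 mm, Ȳ = 52.56 mm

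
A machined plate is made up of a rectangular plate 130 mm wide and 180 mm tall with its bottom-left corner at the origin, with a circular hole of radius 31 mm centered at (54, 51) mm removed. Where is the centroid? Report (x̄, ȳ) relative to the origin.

Part | A | x̄ᵢ | ȳᵢ | A·x̄ᵢ | A·ȳᵢ
plate | 23400.00 | 65.00 | 90.00 | 1521000.00 | 2106000.00
hole | -3019.07 | 54.00 | 51.00 | -163029.81 | -153972.60
Σ | 20380.93 |  |  | 1357970.19 | 1952027.40
x̄ = 1357970.19 / 20380.93 = 66.63 mm
ȳ = 1952027.40 / 20380.93 = 95.78 mm

x̄ = 66.63 mm, ȳ = 95.78 mm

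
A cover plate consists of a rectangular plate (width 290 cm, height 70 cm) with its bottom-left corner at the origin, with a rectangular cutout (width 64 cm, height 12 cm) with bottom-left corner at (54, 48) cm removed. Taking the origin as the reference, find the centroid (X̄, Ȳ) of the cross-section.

X̄ = 147.32 cm, Ȳ = 34.25 cm

plate: A = 290 × 70 = 20300.00, centroid at (145.00, 35.00).
hole: A = −(64 × 12) = -768.00, centroid at (86.00, 54.00).
ΣA = 19532.00 cm², ΣAX̄ = 2877452.00 cm³, ΣAȲ = 669028.00 cm³.
X̄ = 2877452.00/19532.00 = 147.32 cm; Ȳ = 669028.00/19532.00 = 34.25 cm.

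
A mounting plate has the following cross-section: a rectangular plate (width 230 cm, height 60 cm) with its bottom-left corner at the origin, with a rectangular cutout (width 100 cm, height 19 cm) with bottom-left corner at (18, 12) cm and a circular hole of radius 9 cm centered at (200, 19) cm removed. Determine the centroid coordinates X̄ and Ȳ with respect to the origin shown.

X̄ = 120.81 cm, Ȳ = 31.63 cm

plate: A = 230 × 60 = 13800.00, centroid at (115.00, 30.00).
hole 1: A = −(100 × 19) = -1900.00, centroid at (68.00, 21.50).
hole 2: A = −π·9² = -254.47, centroid at (200.00, 19.00).
ΣA = 11645.53 cm², ΣAX̄ = 1406906.20 cm³, ΣAȲ = 368315.09 cm³.
X̄ = 1406906.20/11645.53 = 120.81 cm; Ȳ = 368315.09/11645.53 = 31.63 cm.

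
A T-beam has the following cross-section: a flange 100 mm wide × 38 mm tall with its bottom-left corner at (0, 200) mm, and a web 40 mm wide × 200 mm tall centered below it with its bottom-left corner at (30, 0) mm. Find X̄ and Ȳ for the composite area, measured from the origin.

web: A = 40 × 200 = 8000.00, centroid at (50.00, 100.00).
flange: A = 100 × 38 = 3800.00, centroid at (50.00, 219.00).
ΣA = 11800.00 mm²
ΣAX̄ = (8000.00)(50.00) + (3800.00)(50.00) = 590000.00 mm³
ΣAȲ = (8000.00)(100.00) + (3800.00)(219.00) = 1632200.00 mm³
X̄ = 590000.00 / 11800.00 = 50.00 mm
Ȳ = 1632200.00 / 11800.00 = 138.32 mm

X̄ = 50.00 mm, Ȳ = 138.32 mm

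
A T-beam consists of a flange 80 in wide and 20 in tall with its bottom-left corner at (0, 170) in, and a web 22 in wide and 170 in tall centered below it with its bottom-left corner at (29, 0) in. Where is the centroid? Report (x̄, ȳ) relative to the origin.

web: A = 22 × 170 = 3740.00, centroid at (40.00, 85.00).
flange: A = 80 × 20 = 1600.00, centroid at (40.00, 180.00).
ΣA = 5340.00 in², ΣAx̄ = 213600.00 in³, ΣAȳ = 605900.00 in³.
x̄ = 213600.00/5340.00 = 40.00 in; ȳ = 605900.00/5340.00 = 113.46 in.

x̄ = 40.00 in, ȳ = 113.46 in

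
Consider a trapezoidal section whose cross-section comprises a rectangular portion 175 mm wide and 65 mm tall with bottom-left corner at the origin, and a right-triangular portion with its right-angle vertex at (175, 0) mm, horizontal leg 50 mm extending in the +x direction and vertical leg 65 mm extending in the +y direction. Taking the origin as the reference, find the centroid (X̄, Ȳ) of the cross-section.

Part | A | x̄ᵢ | ȳᵢ | A·x̄ᵢ | A·ȳᵢ
rectangular portion | 11375.00 | 87.50 | 32.50 | 995312.50 | 369687.50
triangular portion | 1625.00 | 191.67 | 21.67 | 311458.33 | 35208.33
Σ | 13000.00 |  |  | 1306770.83 | 404895.83
X̄ = 1306770.83 / 13000.00 = 100.52 mm
Ȳ = 404895.83 / 13000.00 = 31.15 mm

X̄ = 100.52 mm, Ȳ = 31.15 mm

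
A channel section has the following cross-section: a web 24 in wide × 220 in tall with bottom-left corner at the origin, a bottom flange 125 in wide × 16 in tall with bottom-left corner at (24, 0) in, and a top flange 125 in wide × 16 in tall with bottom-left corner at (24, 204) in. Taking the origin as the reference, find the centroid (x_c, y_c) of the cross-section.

Part | A | x̄ᵢ | ȳᵢ | A·x̄ᵢ | A·ȳᵢ
web | 5280.00 | 12.00 | 110.00 | 63360.00 | 580800.00
bottom flange | 2000.00 | 86.50 | 8.00 | 173000.00 | 16000.00
top flange | 2000.00 | 86.50 | 212.00 | 173000.00 | 424000.00
Σ | 9280.00 |  |  | 409360.00 | 1020800.00
x_c = 409360.00 / 9280.00 = 44.11 in
y_c = 1020800.00 / 9280.00 = 110.00 in

x_c = 44.11 in, y_c = 110.00 in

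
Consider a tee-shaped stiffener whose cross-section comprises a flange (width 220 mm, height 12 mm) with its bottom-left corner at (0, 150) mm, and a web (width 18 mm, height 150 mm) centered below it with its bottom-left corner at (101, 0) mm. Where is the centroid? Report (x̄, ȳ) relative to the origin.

web: A = 18 × 150 = 2700.00, centroid at (110.00, 75.00).
flange: A = 220 × 12 = 2640.00, centroid at (110.00, 156.00).
ΣA = 5340.00 mm², ΣAx̄ = 587400.00 mm³, ΣAȳ = 614340.00 mm³.
x̄ = 587400.00/5340.00 = 110.00 mm; ȳ = 614340.00/5340.00 = 115.04 mm.

x̄ = 110.00 mm, ȳ = 115.04 mm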